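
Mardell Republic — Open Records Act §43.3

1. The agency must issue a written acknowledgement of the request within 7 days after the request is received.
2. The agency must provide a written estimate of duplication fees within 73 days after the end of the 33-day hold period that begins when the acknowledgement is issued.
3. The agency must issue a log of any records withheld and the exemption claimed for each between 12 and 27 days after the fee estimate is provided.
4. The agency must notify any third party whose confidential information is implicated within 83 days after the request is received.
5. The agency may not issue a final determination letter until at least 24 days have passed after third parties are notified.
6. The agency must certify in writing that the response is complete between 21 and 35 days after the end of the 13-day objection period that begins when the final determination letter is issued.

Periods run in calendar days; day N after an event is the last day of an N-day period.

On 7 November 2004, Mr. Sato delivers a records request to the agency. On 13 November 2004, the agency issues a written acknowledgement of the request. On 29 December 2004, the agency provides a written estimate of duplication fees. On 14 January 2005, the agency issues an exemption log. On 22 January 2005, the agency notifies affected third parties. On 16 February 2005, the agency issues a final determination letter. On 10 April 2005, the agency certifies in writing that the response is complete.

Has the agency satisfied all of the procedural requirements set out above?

No

Step 1 — counting 7 days from 7 November 2004 (when the request is received) gives a deadline of 14 November 2004; completed 13 November 2004, before the deadline.
Step 2 — counting 73 days from 16 December 2004 (end of the 33-day hold period, which began when the acknowledgement is issued on 13 November 2004) gives a deadline of 27 February 2005; completed 29 December 2004, before the deadline.
Step 3 — 12 and 27 days from 29 December 2004 (when the fee estimate is provided) are 10 January 2005 and 25 January 2005 respectively; 14 January 2005 falls inside that range.
Step 4 — counting 83 days from 7 November 2004 (when the request is received) gives a deadline of 29 January 2005; completed 22 January 2005, before the deadline.
Step 5 — must wait 24 days from 22 January 2005 (when third parties are notified), so not before 15 February 2005; 16 February 2005 is on or after that date.
Step 6 — 21 and 35 days from 1 March 2005 (end of the 13-day objection period, which began when the final determination letter is issued on 16 February 2005) are 22 March 2005 and 5 April 2005 respectively; done 10 April 2005 — 5 days after the window closed.
The analysis stops there.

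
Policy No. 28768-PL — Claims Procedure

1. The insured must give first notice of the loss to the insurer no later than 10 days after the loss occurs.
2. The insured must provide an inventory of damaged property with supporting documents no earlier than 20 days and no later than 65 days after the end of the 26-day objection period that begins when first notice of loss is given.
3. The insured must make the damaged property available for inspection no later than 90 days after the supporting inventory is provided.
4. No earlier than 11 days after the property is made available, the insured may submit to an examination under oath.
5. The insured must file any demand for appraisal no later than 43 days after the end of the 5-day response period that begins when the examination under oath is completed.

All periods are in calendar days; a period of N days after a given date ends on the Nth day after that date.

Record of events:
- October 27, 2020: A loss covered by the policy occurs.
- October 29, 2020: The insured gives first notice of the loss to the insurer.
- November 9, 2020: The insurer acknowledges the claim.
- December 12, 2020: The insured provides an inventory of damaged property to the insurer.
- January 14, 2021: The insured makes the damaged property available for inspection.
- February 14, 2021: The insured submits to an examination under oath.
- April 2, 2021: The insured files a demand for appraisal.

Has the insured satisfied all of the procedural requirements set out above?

(1) due by October 27, 2020 + 10 days = November 6, 2020; October 29, 2020 is within that limit.
(2) the permitted window runs from November 24, 2020 + 20 = December 14, 2020 to November 24, 2020 + 65 = January 28, 2021; done December 12, 2020 — 2 days before the window opened.
The procedure was therefore not followed at step 2.

No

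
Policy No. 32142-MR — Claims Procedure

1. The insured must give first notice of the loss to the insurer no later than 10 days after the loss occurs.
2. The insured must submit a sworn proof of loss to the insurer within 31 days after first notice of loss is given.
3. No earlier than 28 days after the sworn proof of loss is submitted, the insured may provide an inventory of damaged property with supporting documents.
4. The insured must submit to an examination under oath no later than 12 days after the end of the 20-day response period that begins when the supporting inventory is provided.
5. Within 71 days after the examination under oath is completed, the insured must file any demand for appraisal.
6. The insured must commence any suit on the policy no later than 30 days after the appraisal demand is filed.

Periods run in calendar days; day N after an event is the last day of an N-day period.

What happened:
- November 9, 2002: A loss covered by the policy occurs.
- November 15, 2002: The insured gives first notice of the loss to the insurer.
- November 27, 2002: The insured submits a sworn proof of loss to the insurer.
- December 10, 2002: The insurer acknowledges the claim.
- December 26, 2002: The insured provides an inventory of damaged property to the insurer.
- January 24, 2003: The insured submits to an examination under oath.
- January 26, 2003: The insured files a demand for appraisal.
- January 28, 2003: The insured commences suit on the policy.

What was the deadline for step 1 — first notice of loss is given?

November 19, 2002

Step 1 runs from November 9, 2002, when the loss occurs. 10 days after November 9, 2002 is November 19, 2002.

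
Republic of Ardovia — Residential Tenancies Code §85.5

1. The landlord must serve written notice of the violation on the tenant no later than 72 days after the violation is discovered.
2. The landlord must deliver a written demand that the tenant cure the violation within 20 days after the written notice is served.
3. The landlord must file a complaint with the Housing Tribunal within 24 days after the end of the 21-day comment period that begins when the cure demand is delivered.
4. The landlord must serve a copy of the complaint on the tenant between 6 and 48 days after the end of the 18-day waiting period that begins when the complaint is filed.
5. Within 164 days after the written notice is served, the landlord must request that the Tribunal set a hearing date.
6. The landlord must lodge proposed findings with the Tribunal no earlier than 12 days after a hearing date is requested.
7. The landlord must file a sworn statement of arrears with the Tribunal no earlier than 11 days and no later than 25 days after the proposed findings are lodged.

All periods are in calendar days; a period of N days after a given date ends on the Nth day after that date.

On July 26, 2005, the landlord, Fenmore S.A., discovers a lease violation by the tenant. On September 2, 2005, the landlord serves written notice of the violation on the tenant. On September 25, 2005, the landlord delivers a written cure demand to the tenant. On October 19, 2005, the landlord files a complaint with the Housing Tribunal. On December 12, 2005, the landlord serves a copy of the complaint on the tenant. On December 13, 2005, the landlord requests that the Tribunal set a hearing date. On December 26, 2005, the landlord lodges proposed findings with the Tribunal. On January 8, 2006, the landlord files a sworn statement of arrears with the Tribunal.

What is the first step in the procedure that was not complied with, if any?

Step 1 — counting 72 days from July 26, 2005 (when the violation is discovered) gives a deadline of October 6, 2005; completed September 2, 2005, before the deadline.
Step 2 — counting 20 days from September 2, 2005 (when the written notice is served) gives a deadline of September 22, 2005; September 25, 2005 misses that deadline by 3 days.
Later steps need not be reached.

Step 2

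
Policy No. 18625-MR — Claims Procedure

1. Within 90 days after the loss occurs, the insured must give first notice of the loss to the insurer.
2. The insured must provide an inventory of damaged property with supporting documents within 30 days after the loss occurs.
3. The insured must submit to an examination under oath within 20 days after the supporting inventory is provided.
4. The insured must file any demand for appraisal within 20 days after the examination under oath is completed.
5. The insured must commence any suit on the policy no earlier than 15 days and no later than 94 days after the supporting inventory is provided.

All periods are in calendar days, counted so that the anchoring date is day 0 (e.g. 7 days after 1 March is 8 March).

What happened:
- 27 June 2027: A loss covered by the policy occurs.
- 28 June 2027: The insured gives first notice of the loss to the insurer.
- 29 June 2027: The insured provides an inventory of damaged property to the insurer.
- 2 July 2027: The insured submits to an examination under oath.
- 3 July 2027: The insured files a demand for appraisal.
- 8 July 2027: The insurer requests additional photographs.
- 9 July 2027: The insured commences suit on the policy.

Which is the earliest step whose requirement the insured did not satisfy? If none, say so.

(1) due by 27 June 2027 + 90 days = 25 September 2027; done 28 June 2027 — timely.
(2) due by 27 June 2027 + 30 days = 27 July 2027; done 29 June 2027 — timely.
(3) due by 29 June 2027 + 20 days = 19 July 2027; completed 2 July 2027, before the deadline.
(4) due by 2 July 2027 + 20 days = 22 July 2027; done 3 July 2027 — timely.
(5) the permitted window runs from 29 June 2027 + 15 = 14 July 2027 to 29 June 2027 + 94 = 1 October 2027; 9 July 2027 is 5 days too early.
That is the first point of non-compliance.

Step 5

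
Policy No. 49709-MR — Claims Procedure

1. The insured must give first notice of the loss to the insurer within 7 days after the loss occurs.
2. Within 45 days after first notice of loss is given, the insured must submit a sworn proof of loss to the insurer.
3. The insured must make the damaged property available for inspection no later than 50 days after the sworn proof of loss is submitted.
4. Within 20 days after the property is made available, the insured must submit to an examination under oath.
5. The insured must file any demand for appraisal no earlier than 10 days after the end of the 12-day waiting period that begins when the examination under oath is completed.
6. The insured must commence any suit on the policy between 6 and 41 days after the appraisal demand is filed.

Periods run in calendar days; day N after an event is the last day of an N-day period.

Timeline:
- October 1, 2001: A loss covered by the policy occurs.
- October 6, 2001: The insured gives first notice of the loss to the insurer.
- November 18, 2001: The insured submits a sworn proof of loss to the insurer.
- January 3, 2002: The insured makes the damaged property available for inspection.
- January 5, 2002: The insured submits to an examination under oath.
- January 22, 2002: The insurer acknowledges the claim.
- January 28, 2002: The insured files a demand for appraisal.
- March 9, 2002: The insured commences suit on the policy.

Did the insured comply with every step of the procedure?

Yes

Step 1: 7 days after October 1, 2001 (when the loss occurs) is October 8, 2001; done October 6, 2001 — timely.
Step 2: 45 days after October 6, 2001 (when first notice of loss is given) is November 20, 2001; done November 18, 2001 — timely.
Step 3: 50 days after November 18, 2001 (when the sworn proof of loss is submitted) is January 7, 2002; completed January 3, 2002, before the deadline.
Step 4: 20 days after January 3, 2002 (when the property is made available) is January 23, 2002; done January 5, 2002 — timely.
Step 5: the earliest permitted date is 10 days after January 17, 2002 (end of the 12-day waiting period, which began when the examination under oath is completed on January 5, 2002), i.e. January 27, 2002; January 28, 2002 is on or after that date.
Step 6: the window is 6–41 days after January 28, 2002 (when the appraisal demand is filed), so February 3, 2002 through March 10, 2002; done March 9, 2002, which is between those dates.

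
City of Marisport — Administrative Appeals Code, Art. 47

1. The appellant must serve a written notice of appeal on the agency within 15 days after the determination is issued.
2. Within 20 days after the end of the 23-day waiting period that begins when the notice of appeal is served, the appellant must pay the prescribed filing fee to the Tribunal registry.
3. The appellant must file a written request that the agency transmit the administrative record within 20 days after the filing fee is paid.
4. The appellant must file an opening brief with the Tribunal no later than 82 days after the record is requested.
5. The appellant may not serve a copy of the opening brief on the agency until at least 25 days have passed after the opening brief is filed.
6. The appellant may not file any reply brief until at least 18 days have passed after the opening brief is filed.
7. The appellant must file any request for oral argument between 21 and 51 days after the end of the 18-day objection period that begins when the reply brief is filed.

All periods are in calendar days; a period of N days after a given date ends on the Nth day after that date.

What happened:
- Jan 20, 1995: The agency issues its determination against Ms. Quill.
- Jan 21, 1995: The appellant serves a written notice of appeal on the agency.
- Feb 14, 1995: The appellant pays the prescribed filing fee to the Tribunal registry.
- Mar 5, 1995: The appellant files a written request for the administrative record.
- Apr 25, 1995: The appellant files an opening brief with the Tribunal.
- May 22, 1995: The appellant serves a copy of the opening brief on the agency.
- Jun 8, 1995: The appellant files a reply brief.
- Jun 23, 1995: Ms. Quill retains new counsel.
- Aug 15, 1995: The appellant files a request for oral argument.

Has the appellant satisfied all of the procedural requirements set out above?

(1) due by Jan 20, 1995 + 15 days = Feb 4, 1995; done Jan 21, 1995 — timely.
(2) due by Feb 13, 1995 + 20 days = Mar 5, 1995; done Feb 14, 1995 — timely.
(3) due by Feb 14, 1995 + 20 days = Mar 6, 1995; completed Mar 5, 1995, before the deadline.
(4) due by Mar 5, 1995 + 82 days = May 26, 1995; Apr 25, 1995 is within that limit.
(5) permitted from Apr 25, 1995 + 25 days = May 20, 1995 onward; May 22, 1995 is on or after that date.
(6) permitted from Apr 25, 1995 + 18 days = May 13, 1995 onward; done Jun 8, 1995, after the minimum wait.
(7) the permitted window runs from Jun 26, 1995 + 21 = Jul 17, 1995 to Jun 26, 1995 + 51 = Aug 16, 1995; Aug 15, 1995 falls inside that range.

Yes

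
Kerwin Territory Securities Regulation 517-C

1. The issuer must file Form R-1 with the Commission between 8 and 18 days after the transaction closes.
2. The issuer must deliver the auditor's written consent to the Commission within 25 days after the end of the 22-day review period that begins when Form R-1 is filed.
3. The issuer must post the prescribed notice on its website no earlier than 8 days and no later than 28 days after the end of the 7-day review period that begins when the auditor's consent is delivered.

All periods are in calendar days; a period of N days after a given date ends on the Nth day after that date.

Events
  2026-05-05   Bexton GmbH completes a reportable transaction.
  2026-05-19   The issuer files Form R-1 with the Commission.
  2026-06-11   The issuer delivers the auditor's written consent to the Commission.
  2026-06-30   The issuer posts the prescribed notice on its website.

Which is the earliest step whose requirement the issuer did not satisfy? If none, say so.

Step 1 — 8 and 18 days from 2026-05-05 (when the transaction closes) are 2026-05-13 and 2026-05-23 respectively; done 2026-05-19 — within the window.
Step 2 — counting 25 days from 2026-06-10 (end of the 22-day review period, which began when Form R-1 is filed on 2026-05-19) gives a deadline of 2026-07-05; completed 2026-06-11, before the deadline.
Step 3 — 8 and 28 days from 2026-06-18 (end of the 7-day review period, which began when the auditor's consent is delivered on 2026-06-11) are 2026-06-26 and 2026-07-16 respectively; done 2026-06-30, which is between those dates.

None — every step was satisfied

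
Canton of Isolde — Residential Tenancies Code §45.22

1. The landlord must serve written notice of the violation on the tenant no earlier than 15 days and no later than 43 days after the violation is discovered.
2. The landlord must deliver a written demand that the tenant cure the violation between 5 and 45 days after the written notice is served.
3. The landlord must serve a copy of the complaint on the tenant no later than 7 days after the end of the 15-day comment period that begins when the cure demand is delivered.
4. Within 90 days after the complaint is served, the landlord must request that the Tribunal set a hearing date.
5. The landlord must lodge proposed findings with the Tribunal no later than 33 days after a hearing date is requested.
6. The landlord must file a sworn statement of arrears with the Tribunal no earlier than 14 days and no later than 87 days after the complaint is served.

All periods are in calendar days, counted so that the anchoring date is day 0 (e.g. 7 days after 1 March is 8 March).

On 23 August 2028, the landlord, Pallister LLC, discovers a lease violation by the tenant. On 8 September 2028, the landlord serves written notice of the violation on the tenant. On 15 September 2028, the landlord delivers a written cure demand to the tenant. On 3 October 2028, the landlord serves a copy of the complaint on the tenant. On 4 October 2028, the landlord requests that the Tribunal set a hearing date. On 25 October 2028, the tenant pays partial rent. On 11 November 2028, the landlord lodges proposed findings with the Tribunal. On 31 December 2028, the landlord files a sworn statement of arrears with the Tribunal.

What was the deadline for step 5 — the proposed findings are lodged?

6 November 2028

Step 5 runs from 4 October 2028, when a hearing date is requested. 33 days after 4 October 2028 is 6 November 2028.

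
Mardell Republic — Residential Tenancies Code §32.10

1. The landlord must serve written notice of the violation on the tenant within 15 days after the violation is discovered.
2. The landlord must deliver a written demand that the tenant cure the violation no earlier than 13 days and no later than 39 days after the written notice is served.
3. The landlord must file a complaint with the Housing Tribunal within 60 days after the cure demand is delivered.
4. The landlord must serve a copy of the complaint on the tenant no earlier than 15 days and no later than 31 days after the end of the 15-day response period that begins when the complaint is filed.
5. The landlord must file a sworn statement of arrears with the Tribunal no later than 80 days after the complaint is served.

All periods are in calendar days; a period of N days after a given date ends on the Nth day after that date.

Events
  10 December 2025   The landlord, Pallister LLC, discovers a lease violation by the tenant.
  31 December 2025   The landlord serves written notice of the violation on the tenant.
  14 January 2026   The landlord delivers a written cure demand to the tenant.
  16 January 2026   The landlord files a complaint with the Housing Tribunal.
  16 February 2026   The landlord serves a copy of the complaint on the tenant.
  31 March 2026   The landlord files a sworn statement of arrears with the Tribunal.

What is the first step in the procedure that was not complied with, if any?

(1) due by 10 December 2025 + 15 days = 25 December 2025; 31 December 2025 misses that deadline by 6 days.

Step 1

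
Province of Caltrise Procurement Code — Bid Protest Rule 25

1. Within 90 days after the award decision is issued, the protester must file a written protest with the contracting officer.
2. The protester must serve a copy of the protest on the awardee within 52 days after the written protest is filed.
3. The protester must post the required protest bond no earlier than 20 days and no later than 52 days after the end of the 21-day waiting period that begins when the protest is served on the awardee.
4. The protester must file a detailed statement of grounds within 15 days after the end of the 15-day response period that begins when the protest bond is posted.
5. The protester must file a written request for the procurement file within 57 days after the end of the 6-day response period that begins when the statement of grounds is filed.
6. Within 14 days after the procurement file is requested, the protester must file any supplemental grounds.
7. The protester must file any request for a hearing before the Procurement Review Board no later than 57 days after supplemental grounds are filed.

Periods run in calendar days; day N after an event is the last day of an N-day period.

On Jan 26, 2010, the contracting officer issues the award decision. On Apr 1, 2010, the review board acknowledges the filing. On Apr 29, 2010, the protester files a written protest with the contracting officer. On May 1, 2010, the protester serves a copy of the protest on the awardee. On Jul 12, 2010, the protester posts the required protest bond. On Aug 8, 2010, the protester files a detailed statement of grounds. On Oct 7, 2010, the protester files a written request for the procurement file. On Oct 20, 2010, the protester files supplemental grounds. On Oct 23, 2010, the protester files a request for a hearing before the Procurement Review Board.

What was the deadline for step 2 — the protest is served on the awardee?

Step 2 runs from Apr 29, 2010, when the written protest is filed. 52 days after Apr 29, 2010 is Jun 20, 2010.

Jun 20, 2010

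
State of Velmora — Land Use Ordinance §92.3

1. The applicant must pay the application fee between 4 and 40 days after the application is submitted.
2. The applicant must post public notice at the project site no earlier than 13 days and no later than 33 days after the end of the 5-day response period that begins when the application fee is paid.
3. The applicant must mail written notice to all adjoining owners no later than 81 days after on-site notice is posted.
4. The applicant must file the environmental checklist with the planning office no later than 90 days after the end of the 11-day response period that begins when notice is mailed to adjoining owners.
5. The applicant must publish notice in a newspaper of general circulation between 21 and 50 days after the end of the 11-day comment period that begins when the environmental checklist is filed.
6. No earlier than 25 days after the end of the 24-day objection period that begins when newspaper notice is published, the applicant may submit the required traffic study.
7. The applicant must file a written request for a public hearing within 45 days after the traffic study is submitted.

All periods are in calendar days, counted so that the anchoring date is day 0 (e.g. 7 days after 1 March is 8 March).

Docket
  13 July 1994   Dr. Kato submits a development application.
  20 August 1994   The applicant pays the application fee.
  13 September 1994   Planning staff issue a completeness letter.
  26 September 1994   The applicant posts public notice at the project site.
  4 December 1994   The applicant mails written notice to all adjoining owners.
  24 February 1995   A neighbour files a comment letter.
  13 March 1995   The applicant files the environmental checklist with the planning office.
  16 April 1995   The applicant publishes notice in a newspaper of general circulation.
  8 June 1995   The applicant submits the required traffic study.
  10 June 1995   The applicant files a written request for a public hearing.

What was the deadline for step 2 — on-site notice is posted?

The application fee is paid on 20 August 1994; the 5-day response period therefore ends 25 August 1994, and step 2 runs from that date. The window is 13–33 days after 25 August 1994; it closes on 27 September 1994.

27 September 1994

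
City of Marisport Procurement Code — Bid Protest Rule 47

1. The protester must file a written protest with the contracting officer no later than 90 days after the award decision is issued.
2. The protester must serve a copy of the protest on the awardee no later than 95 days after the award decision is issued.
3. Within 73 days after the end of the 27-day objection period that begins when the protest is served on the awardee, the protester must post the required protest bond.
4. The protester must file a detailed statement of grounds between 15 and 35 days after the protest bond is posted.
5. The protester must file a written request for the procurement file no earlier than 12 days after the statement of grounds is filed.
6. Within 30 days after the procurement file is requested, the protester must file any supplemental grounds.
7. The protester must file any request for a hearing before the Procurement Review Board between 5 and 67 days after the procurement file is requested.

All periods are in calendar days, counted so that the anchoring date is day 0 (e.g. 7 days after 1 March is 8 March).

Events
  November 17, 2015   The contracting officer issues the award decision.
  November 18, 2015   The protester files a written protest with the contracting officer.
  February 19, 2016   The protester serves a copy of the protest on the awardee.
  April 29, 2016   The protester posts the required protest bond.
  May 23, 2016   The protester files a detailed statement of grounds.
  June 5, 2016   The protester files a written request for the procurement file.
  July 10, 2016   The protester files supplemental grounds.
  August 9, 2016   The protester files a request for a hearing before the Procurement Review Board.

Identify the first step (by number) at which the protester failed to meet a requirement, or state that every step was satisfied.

(1) due by November 17, 2015 + 90 days = February 15, 2016; completed November 18, 2015, before the deadline.
(2) due by November 17, 2015 + 95 days = February 20, 2016; done February 19, 2016 — timely.
(3) due by March 17, 2016 + 73 days = May 29, 2016; completed April 29, 2016, before the deadline.
(4) the permitted window runs from April 29, 2016 + 15 = May 14, 2016 to April 29, 2016 + 35 = June 3, 2016; done May 23, 2016 — within the window.
(5) permitted from May 23, 2016 + 12 days = June 4, 2016 onward; done June 5, 2016, after the minimum wait.
(6) due by June 5, 2016 + 30 days = July 5, 2016; July 10, 2016 misses that deadline by 5 days.

Step 6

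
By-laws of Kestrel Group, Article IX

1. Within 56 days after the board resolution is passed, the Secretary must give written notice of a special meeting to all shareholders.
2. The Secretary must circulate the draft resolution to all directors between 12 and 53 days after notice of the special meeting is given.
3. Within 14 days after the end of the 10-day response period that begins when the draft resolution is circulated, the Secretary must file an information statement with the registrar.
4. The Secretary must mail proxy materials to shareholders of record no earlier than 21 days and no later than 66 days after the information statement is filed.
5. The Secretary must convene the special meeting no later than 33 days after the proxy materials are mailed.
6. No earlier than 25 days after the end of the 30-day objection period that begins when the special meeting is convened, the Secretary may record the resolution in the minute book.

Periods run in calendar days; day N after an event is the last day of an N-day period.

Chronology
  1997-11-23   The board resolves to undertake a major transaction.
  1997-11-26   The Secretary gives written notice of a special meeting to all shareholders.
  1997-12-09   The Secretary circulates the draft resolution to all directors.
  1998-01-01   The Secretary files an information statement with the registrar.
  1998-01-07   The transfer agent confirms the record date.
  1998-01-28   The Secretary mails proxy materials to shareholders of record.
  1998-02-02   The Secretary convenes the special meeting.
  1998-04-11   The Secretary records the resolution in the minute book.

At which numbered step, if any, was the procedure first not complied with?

Step 1 — counting 56 days from 1997-11-23 (when the board resolution is passed) gives a deadline of 1998-01-18; completed 1997-11-26, before the deadline.
Step 2 — 12 and 53 days from 1997-11-26 (when notice of the special meeting is given) are 1997-12-08 and 1998-01-18 respectively; done 1997-12-09, which is between those dates.
Step 3 — counting 14 days from 1997-12-19 (end of the 10-day response period, which began when the draft resolution is circulated on 1997-12-09) gives a deadline of 1998-01-02; completed 1998-01-01, before the deadline.
Step 4 — 21 and 66 days from 1998-01-01 (when the information statement is filed) are 1998-01-22 and 1998-03-08 respectively; done 1998-01-28 — within the window.
Step 5 — counting 33 days from 1998-01-28 (when the proxy materials are mailed) gives a deadline of 1998-03-02; 1998-02-02 is within that limit.
Step 6 — must wait 25 days from 1998-03-04 (end of the 30-day objection period, which began when the special meeting is convened on 1998-02-02), so not before 1998-03-29; done 1998-04-11, after the minimum wait.

None — every step was satisfied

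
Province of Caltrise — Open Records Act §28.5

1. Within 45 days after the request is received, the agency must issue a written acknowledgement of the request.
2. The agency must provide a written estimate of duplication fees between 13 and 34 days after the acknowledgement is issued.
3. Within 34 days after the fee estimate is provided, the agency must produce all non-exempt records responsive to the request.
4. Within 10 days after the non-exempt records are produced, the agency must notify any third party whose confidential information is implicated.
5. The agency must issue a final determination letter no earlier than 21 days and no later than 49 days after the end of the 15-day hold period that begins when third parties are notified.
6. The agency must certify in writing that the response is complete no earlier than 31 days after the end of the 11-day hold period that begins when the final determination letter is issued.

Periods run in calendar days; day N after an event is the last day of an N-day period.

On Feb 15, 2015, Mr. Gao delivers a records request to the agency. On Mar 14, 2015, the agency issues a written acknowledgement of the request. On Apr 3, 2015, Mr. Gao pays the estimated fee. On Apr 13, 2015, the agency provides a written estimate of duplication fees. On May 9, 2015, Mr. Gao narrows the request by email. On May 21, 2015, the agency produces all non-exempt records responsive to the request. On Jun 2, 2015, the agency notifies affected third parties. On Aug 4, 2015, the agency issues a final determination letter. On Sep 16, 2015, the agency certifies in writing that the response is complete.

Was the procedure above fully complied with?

Step 1: 45 days after Feb 15, 2015 (when the request is received) is Apr 1, 2015; Mar 14, 2015 is within that limit.
Step 2: the window is 13–34 days after Mar 14, 2015 (when the acknowledgement is issued), so Mar 27, 2015 through Apr 17, 2015; Apr 13, 2015 falls inside that range.
Step 3: 34 days after Apr 13, 2015 (when the fee estimate is provided) is May 17, 2015; not done until May 21, 2015, 4 days after the deadline.
That is the first point of non-compliance.

No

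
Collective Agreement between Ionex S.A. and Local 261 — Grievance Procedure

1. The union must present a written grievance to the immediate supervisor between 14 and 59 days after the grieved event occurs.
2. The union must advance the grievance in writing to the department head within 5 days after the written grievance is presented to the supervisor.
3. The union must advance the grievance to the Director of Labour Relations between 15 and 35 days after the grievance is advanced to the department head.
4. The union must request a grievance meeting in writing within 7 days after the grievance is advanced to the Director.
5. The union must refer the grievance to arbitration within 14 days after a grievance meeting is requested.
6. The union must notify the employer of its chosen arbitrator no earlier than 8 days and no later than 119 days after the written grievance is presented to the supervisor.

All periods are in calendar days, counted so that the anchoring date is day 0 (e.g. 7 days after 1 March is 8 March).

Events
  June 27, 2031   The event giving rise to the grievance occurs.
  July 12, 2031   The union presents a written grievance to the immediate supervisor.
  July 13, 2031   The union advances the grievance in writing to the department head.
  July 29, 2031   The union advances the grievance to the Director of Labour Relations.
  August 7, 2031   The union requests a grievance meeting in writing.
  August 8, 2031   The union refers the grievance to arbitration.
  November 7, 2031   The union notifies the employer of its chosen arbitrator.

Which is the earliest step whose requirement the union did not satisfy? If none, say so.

Step 4

Step 1 — 14 and 59 days from June 27, 2031 (when the grieved event occurs) are July 11, 2031 and August 25, 2031 respectively; done July 12, 2031, which is between those dates.
Step 2 — counting 5 days from July 12, 2031 (when the written grievance is presented to the supervisor) gives a deadline of July 17, 2031; done July 13, 2031 — timely.
Step 3 — 15 and 35 days from July 13, 2031 (when the grievance is advanced to the department head) are July 28, 2031 and August 17, 2031 respectively; done July 29, 2031 — within the window.
Step 4 — counting 7 days from July 29, 2031 (when the grievance is advanced to the Director) gives a deadline of August 5, 2031; not done until August 7, 2031, 2 days after the deadline.
The analysis stops there.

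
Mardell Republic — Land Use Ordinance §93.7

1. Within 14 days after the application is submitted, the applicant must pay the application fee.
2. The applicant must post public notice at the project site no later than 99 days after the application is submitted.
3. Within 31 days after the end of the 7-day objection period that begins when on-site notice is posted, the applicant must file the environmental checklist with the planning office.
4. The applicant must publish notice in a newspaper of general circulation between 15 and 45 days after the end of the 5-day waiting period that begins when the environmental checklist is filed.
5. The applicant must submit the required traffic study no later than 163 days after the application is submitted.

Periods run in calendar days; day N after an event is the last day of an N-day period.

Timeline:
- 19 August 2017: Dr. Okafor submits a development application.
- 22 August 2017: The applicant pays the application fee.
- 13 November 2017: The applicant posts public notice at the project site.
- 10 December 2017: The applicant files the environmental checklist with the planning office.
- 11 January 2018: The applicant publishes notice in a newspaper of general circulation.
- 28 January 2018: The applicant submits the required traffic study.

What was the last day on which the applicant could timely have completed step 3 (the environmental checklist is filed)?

21 December 2017

On-site notice is posted on 13 November 2017; the 7-day objection period therefore ends 20 November 2017, and step 3 runs from that date. 31 days after 20 November 2017 is 21 December 2017.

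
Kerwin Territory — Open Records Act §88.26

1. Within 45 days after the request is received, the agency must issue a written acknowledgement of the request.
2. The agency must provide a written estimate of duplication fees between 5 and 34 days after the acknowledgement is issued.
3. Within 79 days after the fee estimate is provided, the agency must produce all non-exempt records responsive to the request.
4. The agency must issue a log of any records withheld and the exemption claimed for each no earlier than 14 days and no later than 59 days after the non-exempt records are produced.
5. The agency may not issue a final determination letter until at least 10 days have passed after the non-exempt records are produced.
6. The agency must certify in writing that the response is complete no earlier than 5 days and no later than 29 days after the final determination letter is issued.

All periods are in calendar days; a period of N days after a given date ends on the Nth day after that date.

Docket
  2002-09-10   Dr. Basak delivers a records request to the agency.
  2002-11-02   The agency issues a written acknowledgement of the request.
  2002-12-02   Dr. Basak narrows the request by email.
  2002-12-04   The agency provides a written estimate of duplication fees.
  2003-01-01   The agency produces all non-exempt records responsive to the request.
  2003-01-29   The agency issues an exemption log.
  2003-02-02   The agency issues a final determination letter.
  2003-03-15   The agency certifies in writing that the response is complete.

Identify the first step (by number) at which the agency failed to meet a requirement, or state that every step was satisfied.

Step 1: 45 days after 2002-09-10 (when the request is received) is 2002-10-25; done 2002-11-02 — 8 days late.

Step 1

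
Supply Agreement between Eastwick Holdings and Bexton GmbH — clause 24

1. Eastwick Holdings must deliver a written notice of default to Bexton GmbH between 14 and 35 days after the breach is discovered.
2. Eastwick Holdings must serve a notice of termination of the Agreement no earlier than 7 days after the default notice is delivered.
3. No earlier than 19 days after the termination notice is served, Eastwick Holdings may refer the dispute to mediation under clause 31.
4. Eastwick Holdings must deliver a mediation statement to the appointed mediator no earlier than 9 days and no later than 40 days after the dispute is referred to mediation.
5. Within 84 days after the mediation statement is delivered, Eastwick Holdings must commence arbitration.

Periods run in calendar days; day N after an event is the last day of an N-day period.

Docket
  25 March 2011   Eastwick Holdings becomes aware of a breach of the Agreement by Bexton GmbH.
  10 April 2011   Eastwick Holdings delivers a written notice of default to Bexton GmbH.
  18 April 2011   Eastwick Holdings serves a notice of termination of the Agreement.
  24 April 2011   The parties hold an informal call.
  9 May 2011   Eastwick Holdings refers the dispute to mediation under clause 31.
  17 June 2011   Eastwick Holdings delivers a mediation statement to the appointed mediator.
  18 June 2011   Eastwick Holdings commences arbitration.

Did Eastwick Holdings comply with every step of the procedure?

Yes

Step 1 — 14 and 35 days from 25 March 2011 (when the breach is discovered) are 8 April 2011 and 29 April 2011 respectively; done 10 April 2011 — within the window.
Step 2 — must wait 7 days from 10 April 2011 (when the default notice is delivered), so not before 17 April 2011; done 18 April 2011 — permitted.
Step 3 — must wait 19 days from 18 April 2011 (when the termination notice is served), so not before 7 May 2011; done 9 May 2011 — permitted.
Step 4 — 9 and 40 days from 9 May 2011 (when the dispute is referred to mediation) are 18 May 2011 and 18 June 2011 respectively; done 17 June 2011 — within the window.
Step 5 — counting 84 days from 17 June 2011 (when the mediation statement is delivered) gives a deadline of 9 September 2011; 18 June 2011 is within that limit.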